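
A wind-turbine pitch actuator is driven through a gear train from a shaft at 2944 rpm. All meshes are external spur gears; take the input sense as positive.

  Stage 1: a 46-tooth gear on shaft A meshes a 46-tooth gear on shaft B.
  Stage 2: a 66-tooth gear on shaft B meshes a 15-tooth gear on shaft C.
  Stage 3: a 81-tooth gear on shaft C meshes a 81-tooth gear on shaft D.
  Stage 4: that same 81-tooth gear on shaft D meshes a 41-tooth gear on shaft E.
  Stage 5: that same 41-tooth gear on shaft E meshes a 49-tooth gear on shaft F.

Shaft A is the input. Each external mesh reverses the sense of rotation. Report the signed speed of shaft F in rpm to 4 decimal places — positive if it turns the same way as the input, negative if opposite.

Stage 1 [46T→46T]: ω = 2944.0000×46/46 = 2944.0000 rpm, dir flips to −; running = −2944.0000
Stage 2 [66T→15T]: ω = 2944.0000×66/15 = 12953.6000 rpm, dir flips to +; running = +12953.6000
Stage 3 [81T→81T]: ω = 12953.6000×81/81 = 12953.6000 rpm, dir flips to −; running = −12953.6000
Stage 4 [81T→41T]: ω = 12953.6000×81/41 = 25591.2585 rpm, dir flips to +; running = +25591.2585
Stage 5 [41T→49T]: ω = 25591.2585×41/49 = 21413.0939 rpm, dir flips to −; running = −21413.0939

-21413.0939 rpm (opposite to input, |ω| = 21413.0939 rpm)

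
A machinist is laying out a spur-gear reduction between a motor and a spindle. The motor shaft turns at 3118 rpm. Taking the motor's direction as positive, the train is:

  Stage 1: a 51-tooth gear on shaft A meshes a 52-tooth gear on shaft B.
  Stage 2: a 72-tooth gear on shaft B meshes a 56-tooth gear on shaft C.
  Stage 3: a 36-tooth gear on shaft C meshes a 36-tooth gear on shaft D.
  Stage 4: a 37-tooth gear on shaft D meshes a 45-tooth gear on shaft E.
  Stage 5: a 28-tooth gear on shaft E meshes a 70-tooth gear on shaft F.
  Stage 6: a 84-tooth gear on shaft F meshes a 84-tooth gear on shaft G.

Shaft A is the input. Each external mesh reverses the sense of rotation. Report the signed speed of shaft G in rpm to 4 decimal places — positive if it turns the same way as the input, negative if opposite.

+1293.1134 rpm (same as input, |ω| = 1293.1134 rpm)

Stage 1 [51T→52T]: ω = 3118.0000×51/52 = 3058.0385 rpm, dir flips to −; running = −3058.0385
Stage 2 [72T→56T]: ω = 3058.0385×72/56 = 3931.7637 rpm, dir flips to +; running = +3931.7637
Stage 3 [36T→36T]: ω = 3931.7637×36/36 = 3931.7637 rpm, dir flips to −; running = −3931.7637
Stage 4 [37T→45T]: ω = 3931.7637×37/45 = 3232.7835 rpm, dir flips to +; running = +3232.7835
Stage 5 [28T→70T]: ω = 3232.7835×28/70 = 1293.1134 rpm, dir flips to −; running = −1293.1134
Stage 6 [84T→84T]: ω = 1293.1134×84/84 = 1293.1134 rpm, dir flips to +; running = +1293.1134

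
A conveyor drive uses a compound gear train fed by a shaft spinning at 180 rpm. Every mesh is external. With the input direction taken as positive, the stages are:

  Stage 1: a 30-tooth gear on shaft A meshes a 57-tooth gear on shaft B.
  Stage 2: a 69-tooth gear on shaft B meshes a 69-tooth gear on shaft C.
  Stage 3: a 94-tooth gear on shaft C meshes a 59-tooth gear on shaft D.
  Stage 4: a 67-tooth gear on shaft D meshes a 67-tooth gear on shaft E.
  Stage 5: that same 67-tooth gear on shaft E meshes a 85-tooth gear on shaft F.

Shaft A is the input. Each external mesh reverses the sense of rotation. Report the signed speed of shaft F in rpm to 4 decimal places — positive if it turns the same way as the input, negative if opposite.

Stage 1 [30T→57T]: ω = 180.0000×30/57 = 94.7368 rpm, dir flips to −; running = −94.7368
Stage 2 [69T→69T]: ω = 94.7368×69/69 = 94.7368 rpm, dir flips to +; running = +94.7368
Stage 3 [94T→59T]: ω = 94.7368×94/59 = 150.9367 rpm, dir flips to −; running = −150.9367
Stage 4 [67T→67T]: ω = 150.9367×67/67 = 150.9367 rpm, dir flips to +; running = +150.9367
Stage 5 [67T→85T]: ω = 150.9367×67/85 = 118.9736 rpm, dir flips to −; running = −118.9736

-118.9736 rpm (opposite to input, |ω| = 118.9736 rpm)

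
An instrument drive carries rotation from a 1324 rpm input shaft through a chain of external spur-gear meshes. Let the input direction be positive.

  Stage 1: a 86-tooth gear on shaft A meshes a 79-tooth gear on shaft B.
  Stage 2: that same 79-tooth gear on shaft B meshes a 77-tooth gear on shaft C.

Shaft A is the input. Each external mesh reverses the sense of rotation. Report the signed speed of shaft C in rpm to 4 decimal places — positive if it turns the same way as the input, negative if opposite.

+1478.7532 rpm (same as input, |ω| = 1478.7532 rpm)

Stage 1 [86T→79T]: ω = 1324.0000×86/79 = 1441.3165 rpm, dir flips to −; running = −1441.3165
Stage 2 [79T→77T]: ω = 1441.3165×79/77 = 1478.7532 rpm, dir flips to +; running = +1478.7532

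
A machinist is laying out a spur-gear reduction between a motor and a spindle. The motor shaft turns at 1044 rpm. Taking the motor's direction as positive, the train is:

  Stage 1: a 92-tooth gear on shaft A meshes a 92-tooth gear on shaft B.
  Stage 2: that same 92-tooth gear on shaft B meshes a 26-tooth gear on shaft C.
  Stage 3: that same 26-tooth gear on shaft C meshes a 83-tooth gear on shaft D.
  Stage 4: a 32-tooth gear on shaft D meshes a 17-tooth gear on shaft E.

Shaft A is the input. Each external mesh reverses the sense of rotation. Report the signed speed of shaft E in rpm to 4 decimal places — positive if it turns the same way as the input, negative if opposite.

Stage 1 [92T→92T]: ω = 1044.0000×92/92 = 1044.0000 rpm, dir flips to −; running = −1044.0000
Stage 2 [92T→26T]: ω = 1044.0000×92/26 = 3694.1538 rpm, dir flips to +; running = +3694.1538
Stage 3 [26T→83T]: ω = 3694.1538×26/83 = 1157.2048 rpm, dir flips to −; running = −1157.2048
Stage 4 [32T→17T]: ω = 1157.2048×32/17 = 2178.2679 rpm, dir flips to +; running = +2178.2679

+2178.2679 rpm (same as input, |ω| = 2178.2679 rpm)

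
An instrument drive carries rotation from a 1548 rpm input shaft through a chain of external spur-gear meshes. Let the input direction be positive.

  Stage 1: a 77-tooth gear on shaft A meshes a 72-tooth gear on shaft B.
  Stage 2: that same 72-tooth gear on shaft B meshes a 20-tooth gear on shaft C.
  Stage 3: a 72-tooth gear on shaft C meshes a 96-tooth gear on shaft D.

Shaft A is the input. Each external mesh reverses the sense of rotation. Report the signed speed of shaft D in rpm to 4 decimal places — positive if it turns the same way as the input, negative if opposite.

Stage 1 [77T→72T]: ω = 1548.0000×77/72 = 1655.5000 rpm, dir flips to −; running = −1655.5000
Stage 2 [72T→20T]: ω = 1655.5000×72/20 = 5959.8000 rpm, dir flips to +; running = +5959.8000
Stage 3 [72T→96T]: ω = 5959.8000×72/96 = 4469.8500 rpm, dir flips to −; running = −4469.8500

-4469.8500 rpm (opposite to input, |ω| = 4469.8500 rpm)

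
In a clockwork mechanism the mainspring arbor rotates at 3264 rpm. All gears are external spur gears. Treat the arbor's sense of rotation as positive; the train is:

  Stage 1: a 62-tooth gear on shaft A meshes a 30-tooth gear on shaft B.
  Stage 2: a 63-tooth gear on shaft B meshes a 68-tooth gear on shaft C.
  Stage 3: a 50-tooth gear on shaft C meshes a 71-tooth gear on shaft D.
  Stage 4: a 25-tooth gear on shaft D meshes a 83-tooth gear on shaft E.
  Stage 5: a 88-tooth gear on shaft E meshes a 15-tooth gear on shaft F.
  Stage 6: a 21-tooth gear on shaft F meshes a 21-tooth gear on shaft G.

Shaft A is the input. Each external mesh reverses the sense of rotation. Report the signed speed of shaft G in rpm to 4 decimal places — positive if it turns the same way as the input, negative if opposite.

+7777.0915 rpm (same as input, |ω| = 7777.0915 rpm)

Stage 1 [62T→30T]: ω = 3264.0000×62/30 = 6745.6000 rpm, dir flips to −; running = −6745.6000
Stage 2 [63T→68T]: ω = 6745.6000×63/68 = 6249.6000 rpm, dir flips to +; running = +6249.6000
Stage 3 [50T→71T]: ω = 6249.6000×50/71 = 4401.1268 rpm, dir flips to −; running = −4401.1268
Stage 4 [25T→83T]: ω = 4401.1268×25/83 = 1325.6406 rpm, dir flips to +; running = +1325.6406
Stage 5 [88T→15T]: ω = 1325.6406×88/15 = 7777.0915 rpm, dir flips to −; running = −7777.0915
Stage 6 [21T→21T]: ω = 7777.0915×21/21 = 7777.0915 rpm, dir flips to +; running = +7777.0915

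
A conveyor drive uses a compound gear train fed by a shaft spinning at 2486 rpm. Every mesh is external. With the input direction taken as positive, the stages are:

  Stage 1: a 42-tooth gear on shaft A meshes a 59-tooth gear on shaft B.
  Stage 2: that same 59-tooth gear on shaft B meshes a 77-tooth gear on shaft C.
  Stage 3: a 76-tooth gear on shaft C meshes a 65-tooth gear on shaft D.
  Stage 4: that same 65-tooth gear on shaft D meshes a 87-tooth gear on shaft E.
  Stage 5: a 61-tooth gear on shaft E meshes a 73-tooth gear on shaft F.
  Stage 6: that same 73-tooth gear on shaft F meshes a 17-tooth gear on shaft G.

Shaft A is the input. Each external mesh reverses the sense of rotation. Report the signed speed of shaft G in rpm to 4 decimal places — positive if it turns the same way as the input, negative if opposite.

Stage 1 [42T→59T]: ω = 2486.0000×42/59 = 1769.6949 rpm, dir flips to −; running = −1769.6949
Stage 2 [59T→77T]: ω = 1769.6949×59/77 = 1356.0000 rpm, dir flips to +; running = +1356.0000
Stage 3 [76T→65T]: ω = 1356.0000×76/65 = 1585.4769 rpm, dir flips to −; running = −1585.4769
Stage 4 [65T→87T]: ω = 1585.4769×65/87 = 1184.5517 rpm, dir flips to +; running = +1184.5517
Stage 5 [61T→73T]: ω = 1184.5517×61/73 = 989.8309 rpm, dir flips to −; running = −989.8309
Stage 6 [73T→17T]: ω = 989.8309×73/17 = 4250.4503 rpm, dir flips to +; running = +4250.4503

+4250.4503 rpm (same as input, |ω| = 4250.4503 rpm)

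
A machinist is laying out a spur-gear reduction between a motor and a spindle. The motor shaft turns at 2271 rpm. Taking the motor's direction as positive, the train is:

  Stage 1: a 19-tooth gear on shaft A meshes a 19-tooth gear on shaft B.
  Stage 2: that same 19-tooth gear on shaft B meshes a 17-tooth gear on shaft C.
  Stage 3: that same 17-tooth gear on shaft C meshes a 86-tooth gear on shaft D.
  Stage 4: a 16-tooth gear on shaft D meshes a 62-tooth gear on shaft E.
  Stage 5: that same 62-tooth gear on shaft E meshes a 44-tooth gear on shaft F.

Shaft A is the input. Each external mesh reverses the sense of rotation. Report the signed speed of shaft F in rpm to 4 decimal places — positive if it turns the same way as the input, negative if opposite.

Stage 1 [19T→19T]: ω = 2271.0000×19/19 = 2271.0000 rpm, dir flips to −; running = −2271.0000
Stage 2 [19T→17T]: ω = 2271.0000×19/17 = 2538.1765 rpm, dir flips to +; running = +2538.1765
Stage 3 [17T→86T]: ω = 2538.1765×17/86 = 501.7326 rpm, dir flips to −; running = −501.7326
Stage 4 [16T→62T]: ω = 501.7326×16/62 = 129.4794 rpm, dir flips to +; running = +129.4794
Stage 5 [62T→44T]: ω = 129.4794×62/44 = 182.4482 rpm, dir flips to −; running = −182.4482

-182.4482 rpm (opposite to input, |ω| = 182.4482 rpm)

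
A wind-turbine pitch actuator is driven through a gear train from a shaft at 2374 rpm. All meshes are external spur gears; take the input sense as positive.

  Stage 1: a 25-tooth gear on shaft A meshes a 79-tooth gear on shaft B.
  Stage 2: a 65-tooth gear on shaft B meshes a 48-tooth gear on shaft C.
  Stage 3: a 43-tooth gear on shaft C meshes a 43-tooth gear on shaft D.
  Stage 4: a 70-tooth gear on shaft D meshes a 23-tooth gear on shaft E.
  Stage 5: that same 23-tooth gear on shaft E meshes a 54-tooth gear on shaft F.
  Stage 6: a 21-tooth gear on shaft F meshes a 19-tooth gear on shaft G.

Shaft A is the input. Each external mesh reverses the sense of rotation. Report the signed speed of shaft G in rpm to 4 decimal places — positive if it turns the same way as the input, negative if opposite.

+1457.5912 rpm (same as input, |ω| = 1457.5912 rpm)

Stage 1 [25T→79T]: ω = 2374.0000×25/79 = 751.2658 rpm, dir flips to −; running = −751.2658
Stage 2 [65T→48T]: ω = 751.2658×65/48 = 1017.3391 rpm, dir flips to +; running = +1017.3391
Stage 3 [43T→43T]: ω = 1017.3391×43/43 = 1017.3391 rpm, dir flips to −; running = −1017.3391
Stage 4 [70T→23T]: ω = 1017.3391×70/23 = 3096.2495 rpm, dir flips to +; running = +3096.2495
Stage 5 [23T→54T]: ω = 3096.2495×23/54 = 1318.7730 rpm, dir flips to −; running = −1318.7730
Stage 6 [21T→19T]: ω = 1318.7730×21/19 = 1457.5912 rpm, dir flips to +; running = +1457.5912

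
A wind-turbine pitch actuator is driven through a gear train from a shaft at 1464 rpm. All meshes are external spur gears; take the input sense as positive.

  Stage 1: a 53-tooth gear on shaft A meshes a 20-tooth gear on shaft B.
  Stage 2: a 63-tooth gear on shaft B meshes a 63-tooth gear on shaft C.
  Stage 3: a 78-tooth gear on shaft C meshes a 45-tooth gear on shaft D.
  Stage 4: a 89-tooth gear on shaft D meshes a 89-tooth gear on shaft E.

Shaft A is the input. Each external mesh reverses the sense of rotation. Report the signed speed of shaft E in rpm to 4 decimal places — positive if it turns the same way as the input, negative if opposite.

+6724.6400 rpm (same as input, |ω| = 6724.6400 rpm)

Stage 1 [53T→20T]: ω = 1464.0000×53/20 = 3879.6000 rpm, dir flips to −; running = −3879.6000
Stage 2 [63T→63T]: ω = 3879.6000×63/63 = 3879.6000 rpm, dir flips to +; running = +3879.6000
Stage 3 [78T→45T]: ω = 3879.6000×78/45 = 6724.6400 rpm, dir flips to −; running = −6724.6400
Stage 4 [89T→89T]: ω = 6724.6400×89/89 = 6724.6400 rpm, dir flips to +; running = +6724.6400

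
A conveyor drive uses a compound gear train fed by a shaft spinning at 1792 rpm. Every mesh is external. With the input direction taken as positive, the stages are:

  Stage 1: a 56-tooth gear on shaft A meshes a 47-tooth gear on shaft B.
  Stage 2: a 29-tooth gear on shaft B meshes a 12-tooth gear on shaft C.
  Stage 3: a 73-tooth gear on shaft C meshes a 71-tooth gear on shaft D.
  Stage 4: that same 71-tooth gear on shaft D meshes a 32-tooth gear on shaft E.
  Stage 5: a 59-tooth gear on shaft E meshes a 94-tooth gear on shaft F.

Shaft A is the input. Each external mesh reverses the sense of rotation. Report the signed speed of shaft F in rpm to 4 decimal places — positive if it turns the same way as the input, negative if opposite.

-7388.2565 rpm (opposite to input, |ω| = 7388.2565 rpm)

Stage 1 [56T→47T]: ω = 1792.0000×56/47 = 2135.1489 rpm, dir flips to −; running = −2135.1489
Stage 2 [29T→12T]: ω = 2135.1489×29/12 = 5159.9433 rpm, dir flips to +; running = +5159.9433
Stage 3 [73T→71T]: ω = 5159.9433×73/71 = 5305.2938 rpm, dir flips to −; running = −5305.2938
Stage 4 [71T→32T]: ω = 5305.2938×71/32 = 11771.1206 rpm, dir flips to +; running = +11771.1206
Stage 5 [59T→94T]: ω = 11771.1206×59/94 = 7388.2565 rpm, dir flips to −; running = −7388.2565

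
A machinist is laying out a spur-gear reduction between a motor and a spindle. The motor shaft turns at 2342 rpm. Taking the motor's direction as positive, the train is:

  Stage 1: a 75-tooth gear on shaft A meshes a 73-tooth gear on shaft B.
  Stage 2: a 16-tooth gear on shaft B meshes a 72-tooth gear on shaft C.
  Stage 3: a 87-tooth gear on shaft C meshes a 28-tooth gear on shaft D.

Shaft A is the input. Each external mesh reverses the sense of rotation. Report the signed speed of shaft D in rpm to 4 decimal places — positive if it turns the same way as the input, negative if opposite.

Stage 1 [75T→73T]: ω = 2342.0000×75/73 = 2406.1644 rpm, dir flips to −; running = −2406.1644
Stage 2 [16T→72T]: ω = 2406.1644×16/72 = 534.7032 rpm, dir flips to +; running = +534.7032
Stage 3 [87T→28T]: ω = 534.7032×87/28 = 1661.3992 rpm, dir flips to −; running = −1661.3992

-1661.3992 rpm (opposite to input, |ω| = 1661.3992 rpm)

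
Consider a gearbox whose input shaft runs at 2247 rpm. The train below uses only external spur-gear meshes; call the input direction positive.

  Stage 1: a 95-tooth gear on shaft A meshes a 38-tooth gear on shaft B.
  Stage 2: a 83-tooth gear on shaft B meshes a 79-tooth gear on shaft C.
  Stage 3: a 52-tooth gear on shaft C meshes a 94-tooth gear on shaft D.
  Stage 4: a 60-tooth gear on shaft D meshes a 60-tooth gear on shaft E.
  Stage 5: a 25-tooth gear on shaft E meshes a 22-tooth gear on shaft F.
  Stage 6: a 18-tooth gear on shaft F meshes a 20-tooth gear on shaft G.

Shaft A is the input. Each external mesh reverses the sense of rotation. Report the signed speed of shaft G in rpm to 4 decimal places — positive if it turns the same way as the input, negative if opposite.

Stage 1 [95T→38T]: ω = 2247.0000×95/38 = 5617.5000 rpm, dir flips to −; running = −5617.5000
Stage 2 [83T→79T]: ω = 5617.5000×83/79 = 5901.9304 rpm, dir flips to +; running = +5901.9304
Stage 3 [52T→94T]: ω = 5901.9304×52/94 = 3264.8977 rpm, dir flips to −; running = −3264.8977
Stage 4 [60T→60T]: ω = 3264.8977×60/60 = 3264.8977 rpm, dir flips to +; running = +3264.8977
Stage 5 [25T→22T]: ω = 3264.8977×25/22 = 3710.1110 rpm, dir flips to −; running = −3710.1110
Stage 6 [18T→20T]: ω = 3710.1110×18/20 = 3339.0999 rpm, dir flips to +; running = +3339.0999

+3339.0999 rpm (same as input, |ω| = 3339.0999 rpm)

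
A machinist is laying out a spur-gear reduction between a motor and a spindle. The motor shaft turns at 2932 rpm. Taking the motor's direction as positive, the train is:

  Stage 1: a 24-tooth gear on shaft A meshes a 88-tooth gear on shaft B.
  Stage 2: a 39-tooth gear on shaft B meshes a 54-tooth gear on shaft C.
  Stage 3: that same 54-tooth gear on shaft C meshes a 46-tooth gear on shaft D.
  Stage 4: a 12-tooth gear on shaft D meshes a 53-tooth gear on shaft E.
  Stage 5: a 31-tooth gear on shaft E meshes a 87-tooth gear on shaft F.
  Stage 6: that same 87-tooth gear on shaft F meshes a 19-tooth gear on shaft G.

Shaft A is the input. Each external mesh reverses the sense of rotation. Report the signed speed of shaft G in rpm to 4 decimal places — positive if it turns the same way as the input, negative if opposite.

+250.4452 rpm (same as input, |ω| = 250.4452 rpm)

Stage 1 [24T→88T]: ω = 2932.0000×24/88 = 799.6364 rpm, dir flips to −; running = −799.6364
Stage 2 [39T→54T]: ω = 799.6364×39/54 = 577.5152 rpm, dir flips to +; running = +577.5152
Stage 3 [54T→46T]: ω = 577.5152×54/46 = 677.9526 rpm, dir flips to −; running = −677.9526
Stage 4 [12T→53T]: ω = 677.9526×12/53 = 153.4987 rpm, dir flips to +; running = +153.4987
Stage 5 [31T→87T]: ω = 153.4987×31/87 = 54.6949 rpm, dir flips to −; running = −54.6949
Stage 6 [87T→19T]: ω = 54.6949×87/19 = 250.4452 rpm, dir flips to +; running = +250.4452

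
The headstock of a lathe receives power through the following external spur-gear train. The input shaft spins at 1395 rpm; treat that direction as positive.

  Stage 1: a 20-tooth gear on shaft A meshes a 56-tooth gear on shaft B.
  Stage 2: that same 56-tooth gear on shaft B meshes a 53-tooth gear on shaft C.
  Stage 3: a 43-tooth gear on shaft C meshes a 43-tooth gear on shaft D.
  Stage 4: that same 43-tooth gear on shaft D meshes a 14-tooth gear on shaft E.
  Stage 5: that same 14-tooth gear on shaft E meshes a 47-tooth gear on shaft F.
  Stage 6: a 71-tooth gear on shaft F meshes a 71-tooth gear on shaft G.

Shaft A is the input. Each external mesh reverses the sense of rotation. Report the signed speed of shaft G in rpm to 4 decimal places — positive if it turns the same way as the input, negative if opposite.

+481.6138 rpm (same as input, |ω| = 481.6138 rpm)

Stage 1 [20T→56T]: ω = 1395.0000×20/56 = 498.2143 rpm, dir flips to −; running = −498.2143
Stage 2 [56T→53T]: ω = 498.2143×56/53 = 526.4151 rpm, dir flips to +; running = +526.4151
Stage 3 [43T→43T]: ω = 526.4151×43/43 = 526.4151 rpm, dir flips to −; running = −526.4151
Stage 4 [43T→14T]: ω = 526.4151×43/14 = 1616.8464 rpm, dir flips to +; running = +1616.8464
Stage 5 [14T→47T]: ω = 1616.8464×14/47 = 481.6138 rpm, dir flips to −; running = −481.6138
Stage 6 [71T→71T]: ω = 481.6138×71/71 = 481.6138 rpm, dir flips to +; running = +481.6138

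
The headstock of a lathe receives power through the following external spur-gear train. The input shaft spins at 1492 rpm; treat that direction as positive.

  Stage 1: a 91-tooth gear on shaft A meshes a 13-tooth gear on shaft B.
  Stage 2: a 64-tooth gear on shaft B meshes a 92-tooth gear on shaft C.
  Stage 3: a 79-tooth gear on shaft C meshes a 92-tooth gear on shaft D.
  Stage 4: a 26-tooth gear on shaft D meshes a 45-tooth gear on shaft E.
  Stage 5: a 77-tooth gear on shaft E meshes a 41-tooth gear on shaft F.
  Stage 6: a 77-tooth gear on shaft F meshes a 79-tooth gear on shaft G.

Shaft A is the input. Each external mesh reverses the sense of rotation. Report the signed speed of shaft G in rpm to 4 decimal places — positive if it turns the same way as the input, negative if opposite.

Stage 1 [91T→13T]: ω = 1492.0000×91/13 = 10444.0000 rpm, dir flips to −; running = −10444.0000
Stage 2 [64T→92T]: ω = 10444.0000×64/92 = 7265.3913 rpm, dir flips to +; running = +7265.3913
Stage 3 [79T→92T]: ω = 7265.3913×79/92 = 6238.7599 rpm, dir flips to −; running = −6238.7599
Stage 4 [26T→45T]: ω = 6238.7599×26/45 = 3604.6168 rpm, dir flips to +; running = +3604.6168
Stage 5 [77T→41T]: ω = 3604.6168×77/41 = 6769.6463 rpm, dir flips to −; running = −6769.6463
Stage 6 [77T→79T]: ω = 6769.6463×77/79 = 6598.2628 rpm, dir flips to +; running = +6598.2628

+6598.2628 rpm (same as input, |ω| = 6598.2628 rpm)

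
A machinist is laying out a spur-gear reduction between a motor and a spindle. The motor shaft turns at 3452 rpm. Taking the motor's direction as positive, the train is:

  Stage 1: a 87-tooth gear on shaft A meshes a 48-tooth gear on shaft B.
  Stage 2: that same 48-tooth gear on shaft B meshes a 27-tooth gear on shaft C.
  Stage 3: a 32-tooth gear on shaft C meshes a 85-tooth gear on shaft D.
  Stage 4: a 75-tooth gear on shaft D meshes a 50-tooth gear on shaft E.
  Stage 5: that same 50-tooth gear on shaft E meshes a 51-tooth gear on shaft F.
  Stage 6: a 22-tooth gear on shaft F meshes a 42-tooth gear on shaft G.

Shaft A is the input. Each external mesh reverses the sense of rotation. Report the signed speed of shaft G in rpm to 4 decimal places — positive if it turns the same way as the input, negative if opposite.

Stage 1 [87T→48T]: ω = 3452.0000×87/48 = 6256.7500 rpm, dir flips to −; running = −6256.7500
Stage 2 [48T→27T]: ω = 6256.7500×48/27 = 11123.1111 rpm, dir flips to +; running = +11123.1111
Stage 3 [32T→85T]: ω = 11123.1111×32/85 = 4187.5242 rpm, dir flips to −; running = −4187.5242
Stage 4 [75T→50T]: ω = 4187.5242×75/50 = 6281.2863 rpm, dir flips to +; running = +6281.2863
Stage 5 [50T→51T]: ω = 6281.2863×50/51 = 6158.1238 rpm, dir flips to −; running = −6158.1238
Stage 6 [22T→42T]: ω = 6158.1238×22/42 = 3225.6839 rpm, dir flips to +; running = +3225.6839

+3225.6839 rpm (same as input, |ω| = 3225.6839 rpm)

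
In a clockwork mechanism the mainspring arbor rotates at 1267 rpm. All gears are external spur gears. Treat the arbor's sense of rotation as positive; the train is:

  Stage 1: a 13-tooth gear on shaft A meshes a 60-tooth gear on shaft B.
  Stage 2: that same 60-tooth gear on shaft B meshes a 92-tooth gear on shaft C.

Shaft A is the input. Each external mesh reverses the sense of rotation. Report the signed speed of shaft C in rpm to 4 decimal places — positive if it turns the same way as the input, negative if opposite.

Stage 1 [13T→60T]: ω = 1267.0000×13/60 = 274.5167 rpm, dir flips to −; running = −274.5167
Stage 2 [60T→92T]: ω = 274.5167×60/92 = 179.0326 rpm, dir flips to +; running = +179.0326

+179.0326 rpm (same as input, |ω| = 179.0326 rpm)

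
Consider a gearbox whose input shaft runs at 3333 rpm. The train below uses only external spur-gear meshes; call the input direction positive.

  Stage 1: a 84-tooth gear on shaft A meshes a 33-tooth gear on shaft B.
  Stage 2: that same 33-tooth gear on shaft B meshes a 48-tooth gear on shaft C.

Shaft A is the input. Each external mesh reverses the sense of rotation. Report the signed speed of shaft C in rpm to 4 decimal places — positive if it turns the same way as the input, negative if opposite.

+5832.7500 rpm (same as input, |ω| = 5832.7500 rpm)

Stage 1 [84T→33T]: ω = 3333.0000×84/33 = 8484.0000 rpm, dir flips to −; running = −8484.0000
Stage 2 [33T→48T]: ω = 8484.0000×33/48 = 5832.7500 rpm, dir flips to +; running = +5832.7500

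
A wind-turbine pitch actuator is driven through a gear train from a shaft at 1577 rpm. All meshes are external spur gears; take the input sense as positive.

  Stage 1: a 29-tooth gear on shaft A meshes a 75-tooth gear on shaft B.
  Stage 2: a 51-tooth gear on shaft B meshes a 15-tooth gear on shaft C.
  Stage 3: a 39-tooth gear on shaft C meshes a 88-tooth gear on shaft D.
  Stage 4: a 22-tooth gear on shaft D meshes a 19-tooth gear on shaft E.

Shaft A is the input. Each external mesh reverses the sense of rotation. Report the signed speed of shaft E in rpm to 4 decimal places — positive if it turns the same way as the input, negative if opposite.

Stage 1 [29T→75T]: ω = 1577.0000×29/75 = 609.7733 rpm, dir flips to −; running = −609.7733
Stage 2 [51T→15T]: ω = 609.7733×51/15 = 2073.2293 rpm, dir flips to +; running = +2073.2293
Stage 3 [39T→88T]: ω = 2073.2293×39/88 = 918.8175 rpm, dir flips to −; running = −918.8175
Stage 4 [22T→19T]: ω = 918.8175×22/19 = 1063.8940 rpm, dir flips to +; running = +1063.8940

+1063.8940 rpm (same as input, |ω| = 1063.8940 rpm)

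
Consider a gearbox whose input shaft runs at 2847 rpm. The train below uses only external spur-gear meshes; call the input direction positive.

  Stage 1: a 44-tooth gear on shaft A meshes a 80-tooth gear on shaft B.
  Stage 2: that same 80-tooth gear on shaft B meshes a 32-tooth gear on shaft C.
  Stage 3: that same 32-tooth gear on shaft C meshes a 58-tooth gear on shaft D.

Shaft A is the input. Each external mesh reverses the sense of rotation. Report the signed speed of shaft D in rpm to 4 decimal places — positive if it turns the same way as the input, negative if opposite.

Stage 1 [44T→80T]: ω = 2847.0000×44/80 = 1565.8500 rpm, dir flips to −; running = −1565.8500
Stage 2 [80T→32T]: ω = 1565.8500×80/32 = 3914.6250 rpm, dir flips to +; running = +3914.6250
Stage 3 [32T→58T]: ω = 3914.6250×32/58 = 2159.7931 rpm, dir flips to −; running = −2159.7931

-2159.7931 rpm (opposite to input, |ω| = 2159.7931 rpm)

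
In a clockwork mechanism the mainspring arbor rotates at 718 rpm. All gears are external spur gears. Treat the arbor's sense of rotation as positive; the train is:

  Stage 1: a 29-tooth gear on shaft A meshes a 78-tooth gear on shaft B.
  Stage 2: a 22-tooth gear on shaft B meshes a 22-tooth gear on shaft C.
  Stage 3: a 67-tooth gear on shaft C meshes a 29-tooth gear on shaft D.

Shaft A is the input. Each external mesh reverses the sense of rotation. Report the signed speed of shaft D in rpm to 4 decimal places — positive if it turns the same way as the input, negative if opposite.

Stage 1 [29T→78T]: ω = 718.0000×29/78 = 266.9487 rpm, dir flips to −; running = −266.9487
Stage 2 [22T→22T]: ω = 266.9487×22/22 = 266.9487 rpm, dir flips to +; running = +266.9487
Stage 3 [67T→29T]: ω = 266.9487×67/29 = 616.7436 rpm, dir flips to −; running = −616.7436

-616.7436 rpm (opposite to input, |ω| = 616.7436 rpm)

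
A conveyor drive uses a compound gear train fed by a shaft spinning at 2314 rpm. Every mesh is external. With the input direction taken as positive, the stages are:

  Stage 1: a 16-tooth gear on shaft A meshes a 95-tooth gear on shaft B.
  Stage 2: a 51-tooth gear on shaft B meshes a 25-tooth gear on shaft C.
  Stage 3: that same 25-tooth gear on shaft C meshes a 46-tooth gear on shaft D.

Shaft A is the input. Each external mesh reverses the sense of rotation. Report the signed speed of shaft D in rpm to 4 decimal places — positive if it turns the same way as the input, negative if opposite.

Stage 1 [16T→95T]: ω = 2314.0000×16/95 = 389.7263 rpm, dir flips to −; running = −389.7263
Stage 2 [51T→25T]: ω = 389.7263×51/25 = 795.0417 rpm, dir flips to +; running = +795.0417
Stage 3 [25T→46T]: ω = 795.0417×25/46 = 432.0879 rpm, dir flips to −; running = −432.0879

-432.0879 rpm (opposite to input, |ω| = 432.0879 rpm)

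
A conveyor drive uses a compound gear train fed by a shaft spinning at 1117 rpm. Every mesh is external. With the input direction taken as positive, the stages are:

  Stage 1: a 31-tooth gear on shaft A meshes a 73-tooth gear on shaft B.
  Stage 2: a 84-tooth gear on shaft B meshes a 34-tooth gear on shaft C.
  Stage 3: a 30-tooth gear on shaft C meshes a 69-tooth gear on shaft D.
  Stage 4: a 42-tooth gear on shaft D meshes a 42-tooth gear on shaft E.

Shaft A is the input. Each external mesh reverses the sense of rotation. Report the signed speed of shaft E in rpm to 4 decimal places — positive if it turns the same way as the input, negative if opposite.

+509.5239 rpm (same as input, |ω| = 509.5239 rpm)

Stage 1 [31T→73T]: ω = 1117.0000×31/73 = 474.3425 rpm, dir flips to −; running = −474.3425
Stage 2 [84T→34T]: ω = 474.3425×84/34 = 1171.9049 rpm, dir flips to +; running = +1171.9049
Stage 3 [30T→69T]: ω = 1171.9049×30/69 = 509.5239 rpm, dir flips to −; running = −509.5239
Stage 4 [42T→42T]: ω = 509.5239×42/42 = 509.5239 rpm, dir flips to +; running = +509.5239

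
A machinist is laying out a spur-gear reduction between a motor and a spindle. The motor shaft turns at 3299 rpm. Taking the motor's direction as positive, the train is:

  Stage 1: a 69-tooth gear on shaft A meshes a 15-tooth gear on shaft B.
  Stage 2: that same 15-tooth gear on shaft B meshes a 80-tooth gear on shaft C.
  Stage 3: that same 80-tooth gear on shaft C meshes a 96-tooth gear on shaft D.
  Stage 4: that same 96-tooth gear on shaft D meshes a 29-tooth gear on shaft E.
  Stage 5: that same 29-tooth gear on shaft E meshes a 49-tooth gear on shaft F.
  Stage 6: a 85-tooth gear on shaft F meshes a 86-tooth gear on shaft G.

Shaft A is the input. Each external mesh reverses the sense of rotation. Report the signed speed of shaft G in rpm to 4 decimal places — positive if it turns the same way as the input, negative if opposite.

Stage 1 [69T→15T]: ω = 3299.0000×69/15 = 15175.4000 rpm, dir flips to −; running = −15175.4000
Stage 2 [15T→80T]: ω = 15175.4000×15/80 = 2845.3875 rpm, dir flips to +; running = +2845.3875
Stage 3 [80T→96T]: ω = 2845.3875×80/96 = 2371.1562 rpm, dir flips to −; running = −2371.1562
Stage 4 [96T→29T]: ω = 2371.1562×96/29 = 7849.3448 rpm, dir flips to +; running = +7849.3448
Stage 5 [29T→49T]: ω = 7849.3448×29/49 = 4645.5306 rpm, dir flips to −; running = −4645.5306
Stage 6 [85T→86T]: ω = 4645.5306×85/86 = 4591.5128 rpm, dir flips to +; running = +4591.5128

+4591.5128 rpm (same as input, |ω| = 4591.5128 rpm)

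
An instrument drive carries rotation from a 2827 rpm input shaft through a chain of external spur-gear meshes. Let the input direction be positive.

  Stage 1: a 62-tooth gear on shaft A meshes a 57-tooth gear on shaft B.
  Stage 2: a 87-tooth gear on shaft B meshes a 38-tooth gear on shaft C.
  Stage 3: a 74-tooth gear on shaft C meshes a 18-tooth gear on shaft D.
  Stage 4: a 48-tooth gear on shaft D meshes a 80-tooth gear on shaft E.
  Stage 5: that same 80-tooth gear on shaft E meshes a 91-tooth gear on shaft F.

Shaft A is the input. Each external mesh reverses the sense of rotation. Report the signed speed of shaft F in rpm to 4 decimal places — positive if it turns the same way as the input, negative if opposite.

-15266.4253 rpm (opposite to input, |ω| = 15266.4253 rpm)

Stage 1 [62T→57T]: ω = 2827.0000×62/57 = 3074.9825 rpm, dir flips to −; running = −3074.9825
Stage 2 [87T→38T]: ω = 3074.9825×87/38 = 7040.0914 rpm, dir flips to +; running = +7040.0914
Stage 3 [74T→18T]: ω = 7040.0914×74/18 = 28942.5980 rpm, dir flips to −; running = −28942.5980
Stage 4 [48T→80T]: ω = 28942.5980×48/80 = 17365.5588 rpm, dir flips to +; running = +17365.5588
Stage 5 [80T→91T]: ω = 17365.5588×80/91 = 15266.4253 rpm, dir flips to −; running = −15266.4253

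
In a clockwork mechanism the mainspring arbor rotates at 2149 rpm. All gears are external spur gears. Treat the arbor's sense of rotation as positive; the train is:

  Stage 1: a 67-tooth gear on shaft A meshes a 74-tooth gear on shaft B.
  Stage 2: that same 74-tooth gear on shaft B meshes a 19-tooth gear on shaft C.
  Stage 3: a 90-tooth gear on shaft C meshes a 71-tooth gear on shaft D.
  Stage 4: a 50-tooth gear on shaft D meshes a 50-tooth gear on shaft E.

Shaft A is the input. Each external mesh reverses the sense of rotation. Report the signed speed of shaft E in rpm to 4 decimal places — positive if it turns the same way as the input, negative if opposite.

+9605.9822 rpm (same as input, |ω| = 9605.9822 rpm)

Stage 1 [67T→74T]: ω = 2149.0000×67/74 = 1945.7162 rpm, dir flips to −; running = −1945.7162
Stage 2 [74T→19T]: ω = 1945.7162×74/19 = 7578.0526 rpm, dir flips to +; running = +7578.0526
Stage 3 [90T→71T]: ω = 7578.0526×90/71 = 9605.9822 rpm, dir flips to −; running = −9605.9822
Stage 4 [50T→50T]: ω = 9605.9822×50/50 = 9605.9822 rpm, dir flips to +; running = +9605.9822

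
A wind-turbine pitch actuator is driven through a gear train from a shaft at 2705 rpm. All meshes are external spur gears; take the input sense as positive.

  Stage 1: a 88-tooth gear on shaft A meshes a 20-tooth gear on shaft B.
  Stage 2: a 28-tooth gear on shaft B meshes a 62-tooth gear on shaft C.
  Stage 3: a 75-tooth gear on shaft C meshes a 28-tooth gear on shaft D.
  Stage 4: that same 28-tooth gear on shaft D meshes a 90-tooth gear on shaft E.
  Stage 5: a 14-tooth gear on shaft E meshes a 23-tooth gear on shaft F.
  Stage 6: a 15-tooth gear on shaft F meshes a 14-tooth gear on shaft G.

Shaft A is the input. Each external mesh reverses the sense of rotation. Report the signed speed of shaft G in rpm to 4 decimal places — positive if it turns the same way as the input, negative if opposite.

+2921.2482 rpm (same as input, |ω| = 2921.2482 rpm)

Stage 1 [88T→20T]: ω = 2705.0000×88/20 = 11902.0000 rpm, dir flips to −; running = −11902.0000
Stage 2 [28T→62T]: ω = 11902.0000×28/62 = 5375.0968 rpm, dir flips to +; running = +5375.0968
Stage 3 [75T→28T]: ω = 5375.0968×75/28 = 14397.5806 rpm, dir flips to −; running = −14397.5806
Stage 4 [28T→90T]: ω = 14397.5806×28/90 = 4479.2473 rpm, dir flips to +; running = +4479.2473
Stage 5 [14T→23T]: ω = 4479.2473×14/23 = 2726.4984 rpm, dir flips to −; running = −2726.4984
Stage 6 [15T→14T]: ω = 2726.4984×15/14 = 2921.2482 rpm, dir flips to +; running = +2921.2482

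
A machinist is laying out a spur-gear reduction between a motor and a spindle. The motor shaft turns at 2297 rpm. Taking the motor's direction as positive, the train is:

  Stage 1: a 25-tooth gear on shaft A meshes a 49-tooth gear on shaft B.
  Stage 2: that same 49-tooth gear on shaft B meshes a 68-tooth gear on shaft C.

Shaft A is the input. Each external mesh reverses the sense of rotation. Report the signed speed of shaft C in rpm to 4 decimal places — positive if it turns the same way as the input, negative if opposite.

+844.4853 rpm (same as input, |ω| = 844.4853 rpm)

Stage 1 [25T→49T]: ω = 2297.0000×25/49 = 1171.9388 rpm, dir flips to −; running = −1171.9388
Stage 2 [49T→68T]: ω = 1171.9388×49/68 = 844.4853 rpm, dir flips to +; running = +844.4853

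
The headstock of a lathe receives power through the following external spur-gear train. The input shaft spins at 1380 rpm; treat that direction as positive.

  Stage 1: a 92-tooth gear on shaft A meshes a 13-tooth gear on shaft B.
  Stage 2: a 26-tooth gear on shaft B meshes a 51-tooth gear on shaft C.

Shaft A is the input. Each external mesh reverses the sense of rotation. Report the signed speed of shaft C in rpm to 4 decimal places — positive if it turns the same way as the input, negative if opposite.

Stage 1 [92T→13T]: ω = 1380.0000×92/13 = 9766.1538 rpm, dir flips to −; running = −9766.1538
Stage 2 [26T→51T]: ω = 9766.1538×26/51 = 4978.8235 rpm, dir flips to +; running = +4978.8235

+4978.8235 rpm (same as input, |ω| = 4978.8235 rpm)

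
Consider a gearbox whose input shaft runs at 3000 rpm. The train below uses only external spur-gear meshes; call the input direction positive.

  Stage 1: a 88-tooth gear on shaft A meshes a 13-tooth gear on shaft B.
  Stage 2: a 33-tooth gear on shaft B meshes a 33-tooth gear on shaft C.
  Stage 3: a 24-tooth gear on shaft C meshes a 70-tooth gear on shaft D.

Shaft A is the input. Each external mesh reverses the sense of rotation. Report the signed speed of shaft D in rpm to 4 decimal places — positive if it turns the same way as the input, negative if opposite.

Stage 1 [88T→13T]: ω = 3000.0000×88/13 = 20307.6923 rpm, dir flips to −; running = −20307.6923
Stage 2 [33T→33T]: ω = 20307.6923×33/33 = 20307.6923 rpm, dir flips to +; running = +20307.6923
Stage 3 [24T→70T]: ω = 20307.6923×24/70 = 6962.6374 rpm, dir flips to −; running = −6962.6374

-6962.6374 rpm (opposite to input, |ω| = 6962.6374 rpm)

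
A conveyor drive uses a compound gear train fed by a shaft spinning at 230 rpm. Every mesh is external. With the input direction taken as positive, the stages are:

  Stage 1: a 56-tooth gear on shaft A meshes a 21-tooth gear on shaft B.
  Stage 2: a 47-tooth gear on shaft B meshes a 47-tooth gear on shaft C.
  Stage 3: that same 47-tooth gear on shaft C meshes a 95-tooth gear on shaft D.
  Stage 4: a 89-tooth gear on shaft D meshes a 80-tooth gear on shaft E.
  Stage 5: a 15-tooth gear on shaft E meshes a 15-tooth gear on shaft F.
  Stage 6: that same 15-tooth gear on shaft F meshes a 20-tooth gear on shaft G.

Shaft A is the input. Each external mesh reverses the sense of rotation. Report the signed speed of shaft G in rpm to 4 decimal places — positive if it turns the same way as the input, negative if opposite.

+253.1816 rpm (same as input, |ω| = 253.1816 rpm)

Stage 1 [56T→21T]: ω = 230.0000×56/21 = 613.3333 rpm, dir flips to −; running = −613.3333
Stage 2 [47T→47T]: ω = 613.3333×47/47 = 613.3333 rpm, dir flips to +; running = +613.3333
Stage 3 [47T→95T]: ω = 613.3333×47/95 = 303.4386 rpm, dir flips to −; running = −303.4386
Stage 4 [89T→80T]: ω = 303.4386×89/80 = 337.5754 rpm, dir flips to +; running = +337.5754
Stage 5 [15T→15T]: ω = 337.5754×15/15 = 337.5754 rpm, dir flips to −; running = −337.5754
Stage 6 [15T→20T]: ω = 337.5754×15/20 = 253.1816 rpm, dir flips to +; running = +253.1816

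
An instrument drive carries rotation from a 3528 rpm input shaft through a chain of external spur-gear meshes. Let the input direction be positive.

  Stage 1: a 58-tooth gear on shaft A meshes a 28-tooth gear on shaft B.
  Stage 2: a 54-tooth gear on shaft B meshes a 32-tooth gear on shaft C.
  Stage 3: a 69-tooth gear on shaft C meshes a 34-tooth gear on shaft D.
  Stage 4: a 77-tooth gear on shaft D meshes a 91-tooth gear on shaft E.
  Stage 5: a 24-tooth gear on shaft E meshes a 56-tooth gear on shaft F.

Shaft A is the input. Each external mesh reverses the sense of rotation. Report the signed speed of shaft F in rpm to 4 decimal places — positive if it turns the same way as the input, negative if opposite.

-9075.8026 rpm (opposite to input, |ω| = 9075.8026 rpm)

Stage 1 [58T→28T]: ω = 3528.0000×58/28 = 7308.0000 rpm, dir flips to −; running = −7308.0000
Stage 2 [54T→32T]: ω = 7308.0000×54/32 = 12332.2500 rpm, dir flips to +; running = +12332.2500
Stage 3 [69T→34T]: ω = 12332.2500×69/34 = 25027.2132 rpm, dir flips to −; running = −25027.2132
Stage 4 [77T→91T]: ω = 25027.2132×77/91 = 21176.8727 rpm, dir flips to +; running = +21176.8727
Stage 5 [24T→56T]: ω = 21176.8727×24/56 = 9075.8026 rpm, dir flips to −; running = −9075.8026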